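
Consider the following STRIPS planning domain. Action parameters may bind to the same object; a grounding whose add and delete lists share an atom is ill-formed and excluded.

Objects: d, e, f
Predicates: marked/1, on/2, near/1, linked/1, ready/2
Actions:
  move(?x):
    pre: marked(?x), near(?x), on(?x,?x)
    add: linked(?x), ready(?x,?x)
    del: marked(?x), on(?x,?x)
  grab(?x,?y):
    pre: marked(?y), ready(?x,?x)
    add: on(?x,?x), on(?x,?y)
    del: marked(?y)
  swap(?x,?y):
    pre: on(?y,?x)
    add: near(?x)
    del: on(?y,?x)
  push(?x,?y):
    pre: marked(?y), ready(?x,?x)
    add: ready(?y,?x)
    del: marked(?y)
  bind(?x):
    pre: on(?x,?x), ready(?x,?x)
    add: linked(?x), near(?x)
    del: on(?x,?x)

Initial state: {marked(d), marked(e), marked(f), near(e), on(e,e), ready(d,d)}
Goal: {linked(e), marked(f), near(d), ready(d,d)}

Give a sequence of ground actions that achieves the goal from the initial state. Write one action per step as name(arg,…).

1. move(e)  →  {linked(e), marked(d), marked(f), near(e), ready(d,d), ready(e,e)}
2. grab(d,d)  →  {linked(e), marked(f), near(e), on(d,d), ready(d,d), ready(e,e)}
3. swap(d,d)  →  {linked(e), marked(f), near(d), near(e), ready(d,d), ready(e,e)}

move(e); grab(d,d); swap(d,d)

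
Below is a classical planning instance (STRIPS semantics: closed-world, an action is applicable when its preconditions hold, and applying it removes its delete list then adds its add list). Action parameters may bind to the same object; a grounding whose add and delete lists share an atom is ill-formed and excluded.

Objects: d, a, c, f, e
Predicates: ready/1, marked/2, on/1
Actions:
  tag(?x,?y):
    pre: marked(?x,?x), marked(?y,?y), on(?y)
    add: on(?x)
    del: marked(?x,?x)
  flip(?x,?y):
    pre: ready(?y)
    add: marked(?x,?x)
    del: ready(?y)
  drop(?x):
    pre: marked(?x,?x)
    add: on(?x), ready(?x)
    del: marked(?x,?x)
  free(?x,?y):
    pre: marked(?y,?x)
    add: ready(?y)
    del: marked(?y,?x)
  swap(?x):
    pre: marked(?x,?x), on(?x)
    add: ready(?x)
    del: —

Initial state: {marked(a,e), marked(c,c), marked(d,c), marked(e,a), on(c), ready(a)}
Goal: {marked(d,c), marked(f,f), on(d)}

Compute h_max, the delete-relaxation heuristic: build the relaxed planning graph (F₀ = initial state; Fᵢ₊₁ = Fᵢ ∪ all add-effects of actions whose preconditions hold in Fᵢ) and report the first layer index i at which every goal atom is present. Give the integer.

2

F0 = init (6 atoms)
F1 = F0 ∪ {marked(a,a), marked(d,d), marked(e,e), marked(f,f), ready(c), ready(d), ready(e)}  (13 atoms)
F2 = F1 ∪ {on(a), on(d), on(e), on(f), ready(f)}  (18 atoms)
goal ⊆ F2  ⇒  h_max = 2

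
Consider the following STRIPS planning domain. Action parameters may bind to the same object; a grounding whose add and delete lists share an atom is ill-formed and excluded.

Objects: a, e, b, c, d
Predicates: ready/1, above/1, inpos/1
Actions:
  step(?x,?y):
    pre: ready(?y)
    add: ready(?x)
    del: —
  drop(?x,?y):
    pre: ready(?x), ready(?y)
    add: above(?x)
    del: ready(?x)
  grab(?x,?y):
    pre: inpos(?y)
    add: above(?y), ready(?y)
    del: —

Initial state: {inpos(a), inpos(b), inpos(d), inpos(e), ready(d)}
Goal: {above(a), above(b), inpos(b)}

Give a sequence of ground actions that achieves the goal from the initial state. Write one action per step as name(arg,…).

1. grab(a,a)  →  {above(a), inpos(a), inpos(b), inpos(d), inpos(e), ready(a), ready(d)}
2. grab(a,b)  →  {above(a), above(b), inpos(a), inpos(b), inpos(d), inpos(e), ready(a), ready(b), ready(d)}

grab(a,a); grab(a,b)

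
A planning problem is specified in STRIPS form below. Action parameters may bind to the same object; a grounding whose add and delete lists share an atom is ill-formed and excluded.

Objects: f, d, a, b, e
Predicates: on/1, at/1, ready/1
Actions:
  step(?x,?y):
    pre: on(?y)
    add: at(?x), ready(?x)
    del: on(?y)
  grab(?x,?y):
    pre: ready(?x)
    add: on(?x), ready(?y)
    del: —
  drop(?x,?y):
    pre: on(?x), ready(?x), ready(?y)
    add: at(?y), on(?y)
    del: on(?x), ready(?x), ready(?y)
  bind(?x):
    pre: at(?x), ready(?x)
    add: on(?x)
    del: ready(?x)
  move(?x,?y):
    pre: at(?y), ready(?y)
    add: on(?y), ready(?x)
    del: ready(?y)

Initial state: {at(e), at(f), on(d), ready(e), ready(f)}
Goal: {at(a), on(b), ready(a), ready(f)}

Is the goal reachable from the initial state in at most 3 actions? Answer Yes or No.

1. step(a,d)  →  {at(a), at(e), at(f), ready(a), ready(e), ready(f)}
2. grab(f,b)  →  {at(a), at(e), at(f), on(f), ready(a), ready(b), ready(e), ready(f)}
3. grab(b,f)  →  {at(a), at(e), at(f), on(b), on(f), ready(a), ready(b), ready(e), ready(f)}
optimal plan length = 3; 3 ≤ 3

Yes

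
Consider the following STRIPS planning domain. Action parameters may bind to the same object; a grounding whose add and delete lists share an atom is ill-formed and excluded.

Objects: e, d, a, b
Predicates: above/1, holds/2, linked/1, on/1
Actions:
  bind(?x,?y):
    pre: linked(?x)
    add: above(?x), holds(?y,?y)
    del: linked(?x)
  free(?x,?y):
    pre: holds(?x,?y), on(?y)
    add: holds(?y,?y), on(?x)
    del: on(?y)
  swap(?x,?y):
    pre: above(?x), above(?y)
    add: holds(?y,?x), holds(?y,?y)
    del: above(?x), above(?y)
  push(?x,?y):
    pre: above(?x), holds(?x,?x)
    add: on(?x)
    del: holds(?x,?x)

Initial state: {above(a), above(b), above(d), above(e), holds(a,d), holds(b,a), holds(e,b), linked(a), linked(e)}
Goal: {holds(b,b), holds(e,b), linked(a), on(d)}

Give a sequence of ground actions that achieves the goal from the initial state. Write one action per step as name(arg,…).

bind(e,d); swap(e,b); push(d,e)

1. bind(e,d)  →  {above(a), above(b), above(d), above(e), holds(a,d), holds(b,a), holds(d,d), holds(e,b), linked(a)}
2. swap(e,b)  →  {above(a), above(d), holds(a,d), holds(b,a), holds(b,b), holds(b,e), holds(d,d), holds(e,b), linked(a)}
3. push(d,e)  →  {above(a), above(d), holds(a,d), holds(b,a), holds(b,b), holds(b,e), holds(e,b), linked(a), on(d)}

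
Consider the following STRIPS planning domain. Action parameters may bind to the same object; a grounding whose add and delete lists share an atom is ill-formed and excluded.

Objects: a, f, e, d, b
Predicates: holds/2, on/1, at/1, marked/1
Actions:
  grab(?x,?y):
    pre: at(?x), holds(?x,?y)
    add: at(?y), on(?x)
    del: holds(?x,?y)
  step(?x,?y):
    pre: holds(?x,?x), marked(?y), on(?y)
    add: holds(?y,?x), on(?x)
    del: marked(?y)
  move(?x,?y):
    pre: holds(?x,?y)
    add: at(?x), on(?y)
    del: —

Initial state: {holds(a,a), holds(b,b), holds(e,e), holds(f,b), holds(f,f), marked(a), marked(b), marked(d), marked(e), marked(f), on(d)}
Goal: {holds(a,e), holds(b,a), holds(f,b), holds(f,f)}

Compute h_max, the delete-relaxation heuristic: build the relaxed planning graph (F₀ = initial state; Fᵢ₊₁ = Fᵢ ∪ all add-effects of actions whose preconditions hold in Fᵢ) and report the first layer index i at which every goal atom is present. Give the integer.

2

F0 = init (11 atoms)
F1 = F0 ∪ {at(a), at(b), at(e), at(f), holds(d,a), holds(d,b), holds(d,e), holds(d,f), on(a), on(b), on(e), on(f)}  (23 atoms)
F2 = F1 ∪ {at(d), holds(a,b), holds(a,e), holds(a,f), holds(b,a), holds(b,e), holds(b,f), holds(e,a), holds(e,b), holds(e,f), holds(f,a), holds(f,e)}  (35 atoms)
goal ⊆ F2  ⇒  h_max = 2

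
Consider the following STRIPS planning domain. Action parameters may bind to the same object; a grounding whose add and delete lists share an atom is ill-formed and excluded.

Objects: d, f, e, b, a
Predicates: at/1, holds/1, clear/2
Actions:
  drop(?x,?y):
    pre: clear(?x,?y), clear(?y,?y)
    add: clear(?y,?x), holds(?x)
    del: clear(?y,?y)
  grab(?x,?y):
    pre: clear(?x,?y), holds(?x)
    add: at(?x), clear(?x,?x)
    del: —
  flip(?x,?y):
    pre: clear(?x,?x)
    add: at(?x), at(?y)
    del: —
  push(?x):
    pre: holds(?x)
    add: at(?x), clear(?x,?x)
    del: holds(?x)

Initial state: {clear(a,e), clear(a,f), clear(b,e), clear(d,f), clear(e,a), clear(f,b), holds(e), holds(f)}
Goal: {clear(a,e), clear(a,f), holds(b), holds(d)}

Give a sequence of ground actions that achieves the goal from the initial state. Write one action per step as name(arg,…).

1. grab(f,b)  →  {at(f), clear(a,e), clear(a,f), clear(b,e), clear(d,f), clear(e,a), clear(f,b), clear(f,f), holds(e), holds(f)}
2. drop(d,f)  →  {at(f), clear(a,e), clear(a,f), clear(b,e), clear(d,f), clear(e,a), clear(f,b), clear(f,d), holds(d), holds(e), holds(f)}
3. grab(e,a)  →  {at(e), at(f), clear(a,e), clear(a,f), clear(b,e), clear(d,f), clear(e,a), clear(e,e), clear(f,b), clear(f,d), holds(d), holds(e), holds(f)}
4. drop(b,e)  →  {at(e), at(f), clear(a,e), clear(a,f), clear(b,e), clear(d,f), clear(e,a), clear(e,b), clear(f,b), clear(f,d), holds(b), holds(d), holds(e), holds(f)}

grab(f,b); drop(d,f); grab(e,a); drop(b,e)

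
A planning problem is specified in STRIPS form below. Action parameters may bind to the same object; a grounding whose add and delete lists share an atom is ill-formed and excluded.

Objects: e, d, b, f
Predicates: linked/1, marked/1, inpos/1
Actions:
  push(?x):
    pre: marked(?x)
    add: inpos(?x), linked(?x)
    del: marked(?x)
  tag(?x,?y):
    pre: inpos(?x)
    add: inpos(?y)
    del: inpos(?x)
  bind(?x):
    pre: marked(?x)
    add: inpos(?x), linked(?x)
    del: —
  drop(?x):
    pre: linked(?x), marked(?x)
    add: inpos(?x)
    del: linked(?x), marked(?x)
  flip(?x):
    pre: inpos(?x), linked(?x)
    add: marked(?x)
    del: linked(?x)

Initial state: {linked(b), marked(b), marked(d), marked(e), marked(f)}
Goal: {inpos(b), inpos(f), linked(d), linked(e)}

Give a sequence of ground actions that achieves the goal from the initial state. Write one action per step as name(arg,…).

1. push(e)  →  {inpos(e), linked(b), linked(e), marked(b), marked(d), marked(f)}
2. push(d)  →  {inpos(d), inpos(e), linked(b), linked(d), linked(e), marked(b), marked(f)}
3. push(b)  →  {inpos(b), inpos(d), inpos(e), linked(b), linked(d), linked(e), marked(f)}
4. push(f)  →  {inpos(b), inpos(d), inpos(e), inpos(f), linked(b), linked(d), linked(e), linked(f)}

push(e); push(d); push(b); push(f)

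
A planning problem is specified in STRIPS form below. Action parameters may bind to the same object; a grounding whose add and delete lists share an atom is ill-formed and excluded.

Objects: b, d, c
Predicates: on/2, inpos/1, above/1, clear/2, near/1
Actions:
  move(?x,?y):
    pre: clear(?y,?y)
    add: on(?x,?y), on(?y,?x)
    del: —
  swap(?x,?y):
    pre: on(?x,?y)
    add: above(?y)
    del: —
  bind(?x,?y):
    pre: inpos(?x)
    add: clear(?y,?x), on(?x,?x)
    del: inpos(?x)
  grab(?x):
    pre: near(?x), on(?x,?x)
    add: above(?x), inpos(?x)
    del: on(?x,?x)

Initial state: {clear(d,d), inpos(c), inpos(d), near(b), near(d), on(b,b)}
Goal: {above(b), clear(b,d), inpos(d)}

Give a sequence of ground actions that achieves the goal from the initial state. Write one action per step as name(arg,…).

1. swap(b,b)  →  {above(b), clear(d,d), inpos(c), inpos(d), near(b), near(d), on(b,b)}
2. bind(d,b)  →  {above(b), clear(b,d), clear(d,d), inpos(c), near(b), near(d), on(b,b), on(d,d)}
3. grab(d)  →  {above(b), above(d), clear(b,d), clear(d,d), inpos(c), inpos(d), near(b), near(d), on(b,b)}

swap(b,b); bind(d,b); grab(d)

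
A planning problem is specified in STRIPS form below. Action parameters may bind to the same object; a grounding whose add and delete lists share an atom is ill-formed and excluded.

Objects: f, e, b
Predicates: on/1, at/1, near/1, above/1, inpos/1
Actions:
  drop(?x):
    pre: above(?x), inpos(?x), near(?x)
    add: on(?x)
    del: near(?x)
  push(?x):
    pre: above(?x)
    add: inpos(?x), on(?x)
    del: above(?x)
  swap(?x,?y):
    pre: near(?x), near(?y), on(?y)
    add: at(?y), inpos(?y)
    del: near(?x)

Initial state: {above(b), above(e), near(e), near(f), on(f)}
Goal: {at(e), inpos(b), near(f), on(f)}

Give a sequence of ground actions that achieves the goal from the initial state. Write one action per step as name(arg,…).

1. push(e)  →  {above(b), inpos(e), near(e), near(f), on(e), on(f)}
2. push(b)  →  {inpos(b), inpos(e), near(e), near(f), on(b), on(e), on(f)}
3. swap(e,e)  →  {at(e), inpos(b), inpos(e), near(f), on(b), on(e), on(f)}

push(e); push(b); swap(e,e)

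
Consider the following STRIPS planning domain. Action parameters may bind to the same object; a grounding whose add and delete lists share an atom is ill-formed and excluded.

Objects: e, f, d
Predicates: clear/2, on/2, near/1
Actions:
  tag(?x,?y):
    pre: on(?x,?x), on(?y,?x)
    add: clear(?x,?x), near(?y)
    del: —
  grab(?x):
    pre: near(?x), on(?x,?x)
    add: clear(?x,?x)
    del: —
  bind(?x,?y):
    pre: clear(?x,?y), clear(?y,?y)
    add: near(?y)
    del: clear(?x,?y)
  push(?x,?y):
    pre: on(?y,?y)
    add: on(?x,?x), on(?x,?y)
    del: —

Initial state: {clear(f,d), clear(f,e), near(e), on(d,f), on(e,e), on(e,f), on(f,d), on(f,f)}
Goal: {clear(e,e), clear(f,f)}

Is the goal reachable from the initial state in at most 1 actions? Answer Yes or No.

No

1. tag(e,e)  →  {clear(e,e), clear(f,d), clear(f,e), near(e), on(d,f), on(e,e), on(e,f), on(f,d), on(f,f)}
2. tag(f,e)  →  {clear(e,e), clear(f,d), clear(f,e), clear(f,f), near(e), on(d,f), on(e,e), on(e,f), on(f,d), on(f,f)}
optimal plan length = 2; 2 > 1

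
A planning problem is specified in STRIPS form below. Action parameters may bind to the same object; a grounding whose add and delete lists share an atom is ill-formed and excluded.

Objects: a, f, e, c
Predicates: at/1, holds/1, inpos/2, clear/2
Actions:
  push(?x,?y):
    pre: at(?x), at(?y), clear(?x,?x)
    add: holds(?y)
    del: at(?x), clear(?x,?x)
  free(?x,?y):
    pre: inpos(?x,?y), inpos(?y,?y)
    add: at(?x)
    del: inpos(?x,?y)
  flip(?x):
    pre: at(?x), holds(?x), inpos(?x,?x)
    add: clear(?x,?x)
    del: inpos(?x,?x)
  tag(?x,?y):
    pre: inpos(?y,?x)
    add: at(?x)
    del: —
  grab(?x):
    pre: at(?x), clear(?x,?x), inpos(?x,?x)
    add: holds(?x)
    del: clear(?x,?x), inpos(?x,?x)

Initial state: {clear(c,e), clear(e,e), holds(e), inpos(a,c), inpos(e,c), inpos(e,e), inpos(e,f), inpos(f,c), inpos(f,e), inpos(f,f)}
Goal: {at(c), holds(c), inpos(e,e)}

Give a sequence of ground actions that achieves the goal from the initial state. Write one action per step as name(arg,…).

free(e,f); tag(c,a); push(e,c)

1. free(e,f)  →  {at(e), clear(c,e), clear(e,e), holds(e), inpos(a,c), inpos(e,c), inpos(e,e), inpos(f,c), inpos(f,e), inpos(f,f)}
2. tag(c,a)  →  {at(c), at(e), clear(c,e), clear(e,e), holds(e), inpos(a,c), inpos(e,c), inpos(e,e), inpos(f,c), inpos(f,e), inpos(f,f)}
3. push(e,c)  →  {at(c), clear(c,e), holds(c), holds(e), inpos(a,c), inpos(e,c), inpos(e,e), inpos(f,c), inpos(f,e), inpos(f,f)}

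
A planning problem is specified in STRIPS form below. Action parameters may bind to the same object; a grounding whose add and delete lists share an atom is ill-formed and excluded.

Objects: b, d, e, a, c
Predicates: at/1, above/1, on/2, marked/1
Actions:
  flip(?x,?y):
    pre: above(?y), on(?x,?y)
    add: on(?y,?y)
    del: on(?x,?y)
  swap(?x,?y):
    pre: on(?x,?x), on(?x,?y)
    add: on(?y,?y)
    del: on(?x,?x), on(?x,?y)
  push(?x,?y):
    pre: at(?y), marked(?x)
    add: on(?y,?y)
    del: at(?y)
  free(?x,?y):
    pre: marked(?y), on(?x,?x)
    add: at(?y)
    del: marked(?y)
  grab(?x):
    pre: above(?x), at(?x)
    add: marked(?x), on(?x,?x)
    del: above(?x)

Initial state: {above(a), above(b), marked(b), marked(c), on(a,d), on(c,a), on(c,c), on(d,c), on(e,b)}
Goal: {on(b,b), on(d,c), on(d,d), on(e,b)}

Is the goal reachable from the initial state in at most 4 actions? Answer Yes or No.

1. flip(c,a)  →  {above(a), above(b), marked(b), marked(c), on(a,a), on(a,d), on(c,c), on(d,c), on(e,b)}
2. swap(a,d)  →  {above(a), above(b), marked(b), marked(c), on(c,c), on(d,c), on(d,d), on(e,b)}
3. free(d,b)  →  {above(a), above(b), at(b), marked(c), on(c,c), on(d,c), on(d,d), on(e,b)}
4. push(c,b)  →  {above(a), above(b), marked(c), on(b,b), on(c,c), on(d,c), on(d,d), on(e,b)}
optimal plan length = 4; 4 ≤ 4

Yes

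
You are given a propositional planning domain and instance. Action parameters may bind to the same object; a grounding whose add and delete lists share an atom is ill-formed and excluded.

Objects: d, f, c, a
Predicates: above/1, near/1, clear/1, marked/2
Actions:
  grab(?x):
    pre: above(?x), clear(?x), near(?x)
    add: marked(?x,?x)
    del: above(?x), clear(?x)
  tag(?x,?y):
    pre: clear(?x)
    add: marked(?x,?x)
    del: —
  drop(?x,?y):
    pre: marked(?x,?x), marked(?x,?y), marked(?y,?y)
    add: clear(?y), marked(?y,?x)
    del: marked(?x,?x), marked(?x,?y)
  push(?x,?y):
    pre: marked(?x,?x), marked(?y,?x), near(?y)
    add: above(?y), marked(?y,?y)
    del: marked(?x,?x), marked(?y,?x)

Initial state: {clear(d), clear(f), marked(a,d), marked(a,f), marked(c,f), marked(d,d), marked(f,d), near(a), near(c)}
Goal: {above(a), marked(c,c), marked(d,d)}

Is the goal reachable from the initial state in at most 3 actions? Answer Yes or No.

1. tag(f,d)  →  {clear(d), clear(f), marked(a,d), marked(a,f), marked(c,f), marked(d,d), marked(f,d), marked(f,f), near(a), near(c)}
2. push(d,a)  →  {above(a), clear(d), clear(f), marked(a,a), marked(a,f), marked(c,f), marked(f,d), marked(f,f), near(a), near(c)}
3. tag(d,d)  →  {above(a), clear(d), clear(f), marked(a,a), marked(a,f), marked(c,f), marked(d,d), marked(f,d), marked(f,f), near(a), near(c)}
4. push(f,c)  →  {above(a), above(c), clear(d), clear(f), marked(a,a), marked(a,f), marked(c,c), marked(d,d), marked(f,d), near(a), near(c)}
optimal plan length = 4; 4 > 3

No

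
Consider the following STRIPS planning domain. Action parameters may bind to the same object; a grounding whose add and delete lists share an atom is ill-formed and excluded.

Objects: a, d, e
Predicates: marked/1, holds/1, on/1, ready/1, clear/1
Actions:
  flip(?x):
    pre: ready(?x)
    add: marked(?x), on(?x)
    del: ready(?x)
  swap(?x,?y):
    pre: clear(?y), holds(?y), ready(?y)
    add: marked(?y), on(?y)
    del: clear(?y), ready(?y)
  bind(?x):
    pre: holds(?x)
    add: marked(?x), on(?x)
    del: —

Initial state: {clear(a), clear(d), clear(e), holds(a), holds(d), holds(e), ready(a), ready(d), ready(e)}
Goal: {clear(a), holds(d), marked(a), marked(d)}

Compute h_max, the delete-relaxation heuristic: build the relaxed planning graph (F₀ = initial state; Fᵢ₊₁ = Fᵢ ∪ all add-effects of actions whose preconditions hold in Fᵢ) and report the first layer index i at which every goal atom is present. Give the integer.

F0 = init (9 atoms)
F1 = F0 ∪ {marked(a), marked(d), marked(e), on(a), on(d), on(e)}  (15 atoms)
goal ⊆ F1  ⇒  h_max = 1

1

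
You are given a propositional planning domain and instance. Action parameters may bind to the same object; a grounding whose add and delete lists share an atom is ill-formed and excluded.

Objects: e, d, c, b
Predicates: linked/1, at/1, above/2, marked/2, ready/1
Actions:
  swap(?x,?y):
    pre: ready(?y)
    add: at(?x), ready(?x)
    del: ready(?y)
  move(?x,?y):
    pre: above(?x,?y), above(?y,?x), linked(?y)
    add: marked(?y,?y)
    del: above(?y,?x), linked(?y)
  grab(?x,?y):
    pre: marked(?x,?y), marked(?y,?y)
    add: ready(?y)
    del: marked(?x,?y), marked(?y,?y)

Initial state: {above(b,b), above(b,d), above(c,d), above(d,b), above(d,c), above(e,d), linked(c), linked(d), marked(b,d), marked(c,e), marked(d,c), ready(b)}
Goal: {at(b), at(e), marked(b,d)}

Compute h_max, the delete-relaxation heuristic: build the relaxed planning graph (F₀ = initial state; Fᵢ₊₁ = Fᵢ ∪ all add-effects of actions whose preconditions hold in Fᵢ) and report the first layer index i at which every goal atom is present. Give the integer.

F0 = init (12 atoms)
F1 = F0 ∪ {at(c), at(d), at(e), marked(c,c), marked(d,d), ready(c), ready(d), ready(e)}  (20 atoms)
F2 = F1 ∪ {at(b)}  (21 atoms)
goal ⊆ F2  ⇒  h_max = 2

2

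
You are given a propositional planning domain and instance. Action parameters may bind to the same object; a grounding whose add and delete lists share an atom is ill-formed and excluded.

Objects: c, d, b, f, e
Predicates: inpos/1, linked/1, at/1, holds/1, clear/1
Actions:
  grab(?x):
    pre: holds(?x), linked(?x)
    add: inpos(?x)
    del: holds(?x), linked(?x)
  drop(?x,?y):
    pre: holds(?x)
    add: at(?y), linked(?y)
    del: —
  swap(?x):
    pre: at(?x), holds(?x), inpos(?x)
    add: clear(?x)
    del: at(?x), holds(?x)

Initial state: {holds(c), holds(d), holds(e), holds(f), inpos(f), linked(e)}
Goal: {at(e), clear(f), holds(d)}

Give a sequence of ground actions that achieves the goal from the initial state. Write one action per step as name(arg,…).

drop(c,f); drop(c,e); swap(f)

1. drop(c,f)  →  {at(f), holds(c), holds(d), holds(e), holds(f), inpos(f), linked(e), linked(f)}
2. drop(c,e)  →  {at(e), at(f), holds(c), holds(d), holds(e), holds(f), inpos(f), linked(e), linked(f)}
3. swap(f)  →  {at(e), clear(f), holds(c), holds(d), holds(e), inpos(f), linked(e), linked(f)}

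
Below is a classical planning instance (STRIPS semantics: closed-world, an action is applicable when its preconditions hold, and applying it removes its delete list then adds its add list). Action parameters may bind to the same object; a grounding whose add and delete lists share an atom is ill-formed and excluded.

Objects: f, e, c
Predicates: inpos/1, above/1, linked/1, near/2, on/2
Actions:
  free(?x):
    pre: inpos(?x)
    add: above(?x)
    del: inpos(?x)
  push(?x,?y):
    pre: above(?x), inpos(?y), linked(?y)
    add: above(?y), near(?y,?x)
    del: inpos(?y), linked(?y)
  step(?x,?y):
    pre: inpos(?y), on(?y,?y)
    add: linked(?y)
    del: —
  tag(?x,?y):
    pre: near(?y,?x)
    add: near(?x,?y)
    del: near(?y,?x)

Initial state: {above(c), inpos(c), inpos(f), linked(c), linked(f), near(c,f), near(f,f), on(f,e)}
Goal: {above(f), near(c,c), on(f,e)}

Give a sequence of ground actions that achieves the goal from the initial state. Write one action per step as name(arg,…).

1. free(f)  →  {above(c), above(f), inpos(c), linked(c), linked(f), near(c,f), near(f,f), on(f,e)}
2. push(c,c)  →  {above(c), above(f), linked(f), near(c,c), near(c,f), near(f,f), on(f,e)}

free(f); push(c,c)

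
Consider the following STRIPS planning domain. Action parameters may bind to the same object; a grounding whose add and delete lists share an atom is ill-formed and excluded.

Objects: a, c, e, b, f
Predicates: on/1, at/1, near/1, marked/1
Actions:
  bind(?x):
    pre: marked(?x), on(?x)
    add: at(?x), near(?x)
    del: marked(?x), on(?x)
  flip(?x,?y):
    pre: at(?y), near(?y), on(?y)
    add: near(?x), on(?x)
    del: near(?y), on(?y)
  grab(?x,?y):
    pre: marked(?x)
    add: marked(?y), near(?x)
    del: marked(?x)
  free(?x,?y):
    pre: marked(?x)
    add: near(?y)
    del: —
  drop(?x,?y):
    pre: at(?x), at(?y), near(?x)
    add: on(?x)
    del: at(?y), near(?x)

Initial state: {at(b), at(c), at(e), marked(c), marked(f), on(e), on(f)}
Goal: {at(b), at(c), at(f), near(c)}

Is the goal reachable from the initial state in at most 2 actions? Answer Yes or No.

Yes

1. bind(f)  →  {at(b), at(c), at(e), at(f), marked(c), near(f), on(e)}
2. grab(c,a)  →  {at(b), at(c), at(e), at(f), marked(a), near(c), near(f), on(e)}
optimal plan length = 2; 2 ≤ 2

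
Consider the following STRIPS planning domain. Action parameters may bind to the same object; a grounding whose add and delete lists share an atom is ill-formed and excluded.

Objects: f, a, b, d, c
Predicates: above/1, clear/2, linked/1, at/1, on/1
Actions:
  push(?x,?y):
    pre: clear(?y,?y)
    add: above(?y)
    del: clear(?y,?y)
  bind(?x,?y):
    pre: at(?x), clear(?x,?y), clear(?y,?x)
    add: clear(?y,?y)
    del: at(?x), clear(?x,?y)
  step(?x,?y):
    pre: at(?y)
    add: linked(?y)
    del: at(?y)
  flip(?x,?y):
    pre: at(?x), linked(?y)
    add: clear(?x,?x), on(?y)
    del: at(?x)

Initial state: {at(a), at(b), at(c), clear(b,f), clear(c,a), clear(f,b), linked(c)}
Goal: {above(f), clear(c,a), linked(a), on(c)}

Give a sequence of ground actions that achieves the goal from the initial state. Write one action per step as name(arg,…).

bind(b,f); push(f,f); step(f,a); flip(c,c)

1. bind(b,f)  →  {at(a), at(c), clear(c,a), clear(f,b), clear(f,f), linked(c)}
2. push(f,f)  →  {above(f), at(a), at(c), clear(c,a), clear(f,b), linked(c)}
3. step(f,a)  →  {above(f), at(c), clear(c,a), clear(f,b), linked(a), linked(c)}
4. flip(c,c)  →  {above(f), clear(c,a), clear(c,c), clear(f,b), linked(a), linked(c), on(c)}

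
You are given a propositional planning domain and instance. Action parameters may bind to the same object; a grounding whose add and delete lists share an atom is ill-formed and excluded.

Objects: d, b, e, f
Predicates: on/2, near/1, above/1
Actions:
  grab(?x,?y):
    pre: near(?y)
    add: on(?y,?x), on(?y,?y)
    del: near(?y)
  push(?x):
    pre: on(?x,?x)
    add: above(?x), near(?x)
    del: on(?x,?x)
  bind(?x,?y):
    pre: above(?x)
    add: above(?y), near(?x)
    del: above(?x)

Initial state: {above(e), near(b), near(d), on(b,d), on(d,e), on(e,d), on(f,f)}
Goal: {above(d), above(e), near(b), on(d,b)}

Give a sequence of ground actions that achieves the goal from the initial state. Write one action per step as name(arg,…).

1. grab(b,d)  →  {above(e), near(b), on(b,d), on(d,b), on(d,d), on(d,e), on(e,d), on(f,f)}
2. push(d)  →  {above(d), above(e), near(b), near(d), on(b,d), on(d,b), on(d,e), on(e,d), on(f,f)}

grab(b,d); push(d)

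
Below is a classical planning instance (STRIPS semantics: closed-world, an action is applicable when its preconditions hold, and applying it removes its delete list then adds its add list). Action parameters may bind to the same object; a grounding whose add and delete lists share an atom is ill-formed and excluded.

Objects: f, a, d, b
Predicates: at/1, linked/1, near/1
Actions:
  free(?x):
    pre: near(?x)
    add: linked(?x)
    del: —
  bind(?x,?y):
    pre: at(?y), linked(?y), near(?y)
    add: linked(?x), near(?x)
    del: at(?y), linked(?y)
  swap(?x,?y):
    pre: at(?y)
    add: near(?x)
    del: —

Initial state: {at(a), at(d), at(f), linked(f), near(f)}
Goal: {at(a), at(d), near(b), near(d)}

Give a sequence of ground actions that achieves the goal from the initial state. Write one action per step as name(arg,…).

1. bind(d,f)  →  {at(a), at(d), linked(d), near(d), near(f)}
2. swap(b,a)  →  {at(a), at(d), linked(d), near(b), near(d), near(f)}

bind(d,f); swap(b,a)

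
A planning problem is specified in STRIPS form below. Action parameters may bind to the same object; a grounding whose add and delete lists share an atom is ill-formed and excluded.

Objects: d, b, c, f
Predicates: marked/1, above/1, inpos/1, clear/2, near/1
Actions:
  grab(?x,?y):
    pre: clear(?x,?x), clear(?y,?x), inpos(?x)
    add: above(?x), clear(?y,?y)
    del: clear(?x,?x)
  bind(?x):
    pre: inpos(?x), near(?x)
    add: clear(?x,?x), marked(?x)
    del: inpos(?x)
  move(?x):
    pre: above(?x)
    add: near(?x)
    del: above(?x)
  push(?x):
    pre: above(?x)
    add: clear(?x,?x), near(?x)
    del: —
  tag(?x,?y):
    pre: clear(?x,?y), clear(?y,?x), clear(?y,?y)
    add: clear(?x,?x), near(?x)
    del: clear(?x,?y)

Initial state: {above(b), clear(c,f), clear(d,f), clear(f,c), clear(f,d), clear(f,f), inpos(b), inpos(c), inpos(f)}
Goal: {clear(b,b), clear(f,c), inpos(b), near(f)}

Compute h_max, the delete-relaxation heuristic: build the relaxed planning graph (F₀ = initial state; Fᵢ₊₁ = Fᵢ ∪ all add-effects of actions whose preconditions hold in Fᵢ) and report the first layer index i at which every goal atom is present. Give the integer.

F0 = init (9 atoms)
F1 = F0 ∪ {above(f), clear(b,b), clear(c,c), clear(d,d), near(b), near(c), near(d)}  (16 atoms)
F2 = F1 ∪ {above(c), marked(b), marked(c), near(f)}  (20 atoms)
goal ⊆ F2  ⇒  h_max = 2

2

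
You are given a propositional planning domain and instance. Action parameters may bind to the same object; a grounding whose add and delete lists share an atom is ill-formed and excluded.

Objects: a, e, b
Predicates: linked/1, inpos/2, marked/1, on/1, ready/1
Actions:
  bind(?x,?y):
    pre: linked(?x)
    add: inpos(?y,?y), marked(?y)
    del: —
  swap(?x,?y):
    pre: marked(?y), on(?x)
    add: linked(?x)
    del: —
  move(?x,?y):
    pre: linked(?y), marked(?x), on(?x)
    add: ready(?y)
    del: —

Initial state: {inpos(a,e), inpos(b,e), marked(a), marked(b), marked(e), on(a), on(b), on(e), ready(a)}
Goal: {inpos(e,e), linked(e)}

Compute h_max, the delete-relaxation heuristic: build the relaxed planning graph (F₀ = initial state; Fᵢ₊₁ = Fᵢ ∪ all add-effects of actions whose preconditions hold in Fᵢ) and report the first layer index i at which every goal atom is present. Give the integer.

F0 = init (9 atoms)
F1 = F0 ∪ {linked(a), linked(b), linked(e)}  (12 atoms)
F2 = F1 ∪ {inpos(a,a), inpos(b,b), inpos(e,e), ready(b), ready(e)}  (17 atoms)
goal ⊆ F2  ⇒  h_max = 2

2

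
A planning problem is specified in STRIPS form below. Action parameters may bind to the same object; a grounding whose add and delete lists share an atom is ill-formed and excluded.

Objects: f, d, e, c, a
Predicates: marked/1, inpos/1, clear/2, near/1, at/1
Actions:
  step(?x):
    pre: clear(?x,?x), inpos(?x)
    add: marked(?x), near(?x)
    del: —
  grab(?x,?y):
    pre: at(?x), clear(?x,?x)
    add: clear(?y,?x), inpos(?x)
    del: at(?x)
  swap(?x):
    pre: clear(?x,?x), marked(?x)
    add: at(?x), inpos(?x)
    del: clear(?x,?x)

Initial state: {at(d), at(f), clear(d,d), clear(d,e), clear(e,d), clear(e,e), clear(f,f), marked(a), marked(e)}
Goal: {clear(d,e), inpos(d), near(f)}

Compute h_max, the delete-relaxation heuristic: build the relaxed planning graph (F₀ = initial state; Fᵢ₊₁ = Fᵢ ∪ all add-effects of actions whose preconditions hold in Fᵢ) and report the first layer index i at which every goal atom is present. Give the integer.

F0 = init (9 atoms)
F1 = F0 ∪ {at(e), clear(a,d), clear(a,f), clear(c,d), clear(c,f), clear(d,f), clear(e,f), clear(f,d), inpos(d), inpos(e), inpos(f)}  (20 atoms)
F2 = F1 ∪ {clear(a,e), clear(c,e), clear(f,e), marked(d), marked(f), near(d), near(e), near(f)}  (28 atoms)
goal ⊆ F2  ⇒  h_max = 2

2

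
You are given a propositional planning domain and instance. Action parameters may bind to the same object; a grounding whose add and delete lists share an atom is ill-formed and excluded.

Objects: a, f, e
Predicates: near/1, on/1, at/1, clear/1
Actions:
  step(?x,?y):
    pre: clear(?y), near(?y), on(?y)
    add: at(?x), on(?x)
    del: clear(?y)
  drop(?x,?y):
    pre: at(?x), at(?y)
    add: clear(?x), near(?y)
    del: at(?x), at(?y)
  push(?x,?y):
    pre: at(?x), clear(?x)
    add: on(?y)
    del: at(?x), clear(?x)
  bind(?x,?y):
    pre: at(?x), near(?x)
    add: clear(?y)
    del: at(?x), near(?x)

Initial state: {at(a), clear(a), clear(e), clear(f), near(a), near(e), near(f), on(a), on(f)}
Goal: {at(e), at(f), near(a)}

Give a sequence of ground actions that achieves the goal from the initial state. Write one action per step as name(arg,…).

step(f,a); step(e,f)

1. step(f,a)  →  {at(a), at(f), clear(e), clear(f), near(a), near(e), near(f), on(a), on(f)}
2. step(e,f)  →  {at(a), at(e), at(f), clear(e), near(a), near(e), near(f), on(a), on(e), on(f)}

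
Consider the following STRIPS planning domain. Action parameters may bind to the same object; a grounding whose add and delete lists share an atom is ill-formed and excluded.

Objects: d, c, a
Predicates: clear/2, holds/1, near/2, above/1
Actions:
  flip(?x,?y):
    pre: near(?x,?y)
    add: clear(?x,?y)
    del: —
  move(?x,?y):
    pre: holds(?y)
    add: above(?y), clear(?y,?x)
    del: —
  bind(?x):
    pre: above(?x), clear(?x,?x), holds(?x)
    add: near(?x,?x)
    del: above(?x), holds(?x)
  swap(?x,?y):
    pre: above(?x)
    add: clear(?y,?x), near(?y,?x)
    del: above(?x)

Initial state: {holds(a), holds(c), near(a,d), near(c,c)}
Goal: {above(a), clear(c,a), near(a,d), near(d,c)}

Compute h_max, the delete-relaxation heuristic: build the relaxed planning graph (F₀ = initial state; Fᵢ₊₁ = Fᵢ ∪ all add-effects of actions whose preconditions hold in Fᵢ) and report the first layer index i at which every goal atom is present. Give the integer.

F0 = init (4 atoms)
F1 = F0 ∪ {above(a), above(c), clear(a,a), clear(a,c), clear(a,d), clear(c,a), clear(c,c), clear(c,d)}  (12 atoms)
F2 = F1 ∪ {clear(d,a), clear(d,c), near(a,a), near(a,c), near(c,a), near(d,a), near(d,c)}  (19 atoms)
goal ⊆ F2  ⇒  h_max = 2

2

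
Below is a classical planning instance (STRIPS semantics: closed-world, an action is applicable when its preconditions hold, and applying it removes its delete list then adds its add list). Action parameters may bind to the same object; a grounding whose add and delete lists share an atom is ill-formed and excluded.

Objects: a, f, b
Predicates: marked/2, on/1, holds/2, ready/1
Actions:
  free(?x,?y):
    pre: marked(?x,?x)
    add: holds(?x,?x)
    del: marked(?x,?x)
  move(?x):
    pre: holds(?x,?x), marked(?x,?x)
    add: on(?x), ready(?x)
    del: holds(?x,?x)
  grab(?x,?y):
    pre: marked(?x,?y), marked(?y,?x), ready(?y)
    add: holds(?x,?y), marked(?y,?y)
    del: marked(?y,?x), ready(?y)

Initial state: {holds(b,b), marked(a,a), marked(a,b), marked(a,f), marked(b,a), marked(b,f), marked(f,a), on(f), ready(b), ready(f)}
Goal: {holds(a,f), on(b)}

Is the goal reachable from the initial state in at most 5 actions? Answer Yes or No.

1. grab(a,f)  →  {holds(a,f), holds(b,b), marked(a,a), marked(a,b), marked(a,f), marked(b,a), marked(b,f), marked(f,f), on(f), ready(b)}
2. grab(a,b)  →  {holds(a,b), holds(a,f), holds(b,b), marked(a,a), marked(a,b), marked(a,f), marked(b,b), marked(b,f), marked(f,f), on(f)}
3. move(b)  →  {holds(a,b), holds(a,f), marked(a,a), marked(a,b), marked(a,f), marked(b,b), marked(b,f), marked(f,f), on(b), on(f), ready(b)}
optimal plan length = 3; 3 ≤ 5

Yes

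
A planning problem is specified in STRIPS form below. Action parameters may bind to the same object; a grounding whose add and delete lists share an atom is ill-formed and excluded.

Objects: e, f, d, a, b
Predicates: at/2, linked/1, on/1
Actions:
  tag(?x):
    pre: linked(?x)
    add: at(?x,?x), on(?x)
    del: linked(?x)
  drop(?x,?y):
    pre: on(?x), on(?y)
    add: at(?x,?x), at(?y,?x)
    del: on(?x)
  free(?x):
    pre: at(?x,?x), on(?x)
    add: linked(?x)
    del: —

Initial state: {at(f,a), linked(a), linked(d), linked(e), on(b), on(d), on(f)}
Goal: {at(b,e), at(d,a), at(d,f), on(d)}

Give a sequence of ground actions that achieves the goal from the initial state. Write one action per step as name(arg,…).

tag(e); tag(a); drop(e,b); drop(f,d); drop(a,d)

1. tag(e)  →  {at(e,e), at(f,a), linked(a), linked(d), on(b), on(d), on(e), on(f)}
2. tag(a)  →  {at(a,a), at(e,e), at(f,a), linked(d), on(a), on(b), on(d), on(e), on(f)}
3. drop(e,b)  →  {at(a,a), at(b,e), at(e,e), at(f,a), linked(d), on(a), on(b), on(d), on(f)}
4. drop(f,d)  →  {at(a,a), at(b,e), at(d,f), at(e,e), at(f,a), at(f,f), linked(d), on(a), on(b), on(d)}
5. drop(a,d)  →  {at(a,a), at(b,e), at(d,a), at(d,f), at(e,e), at(f,a), at(f,f), linked(d), on(b), on(d)}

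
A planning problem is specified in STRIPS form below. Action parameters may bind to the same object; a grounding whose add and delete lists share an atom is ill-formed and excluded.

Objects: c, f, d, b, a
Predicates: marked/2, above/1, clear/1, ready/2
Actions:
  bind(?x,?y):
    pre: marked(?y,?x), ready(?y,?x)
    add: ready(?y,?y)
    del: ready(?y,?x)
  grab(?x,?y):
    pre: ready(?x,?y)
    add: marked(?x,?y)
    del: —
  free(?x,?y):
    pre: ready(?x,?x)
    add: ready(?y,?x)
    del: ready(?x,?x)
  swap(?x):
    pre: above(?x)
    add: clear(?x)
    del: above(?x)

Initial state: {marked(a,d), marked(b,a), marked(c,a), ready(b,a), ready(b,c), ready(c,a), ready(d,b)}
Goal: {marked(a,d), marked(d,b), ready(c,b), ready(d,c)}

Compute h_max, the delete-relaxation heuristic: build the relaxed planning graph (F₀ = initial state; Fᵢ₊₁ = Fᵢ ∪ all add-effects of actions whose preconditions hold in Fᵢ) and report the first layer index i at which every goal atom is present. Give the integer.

2

F0 = init (7 atoms)
F1 = F0 ∪ {marked(b,c), marked(d,b), ready(b,b), ready(c,c)}  (11 atoms)
F2 = F1 ∪ {marked(b,b), marked(c,c), ready(a,b), ready(a,c), ready(c,b), ready(d,c), ready(d,d), ready(f,b), ready(f,c)}  (20 atoms)
goal ⊆ F2  ⇒  h_max = 2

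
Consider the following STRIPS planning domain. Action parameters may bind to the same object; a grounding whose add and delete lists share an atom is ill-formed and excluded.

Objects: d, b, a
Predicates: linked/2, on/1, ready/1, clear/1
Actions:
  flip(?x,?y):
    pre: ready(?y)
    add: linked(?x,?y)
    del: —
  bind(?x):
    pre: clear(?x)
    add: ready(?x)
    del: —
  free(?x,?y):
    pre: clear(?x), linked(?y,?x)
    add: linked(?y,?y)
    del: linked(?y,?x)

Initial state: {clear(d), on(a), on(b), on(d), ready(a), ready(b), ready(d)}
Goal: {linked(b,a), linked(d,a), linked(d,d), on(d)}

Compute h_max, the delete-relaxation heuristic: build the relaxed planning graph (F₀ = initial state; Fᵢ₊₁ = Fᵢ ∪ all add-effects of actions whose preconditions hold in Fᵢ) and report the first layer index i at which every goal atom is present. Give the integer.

F0 = init (7 atoms)
F1 = F0 ∪ {linked(a,a), linked(a,b), linked(a,d), linked(b,a), linked(b,b), linked(b,d), linked(d,a), linked(d,b), linked(d,d)}  (16 atoms)
goal ⊆ F1  ⇒  h_max = 1

1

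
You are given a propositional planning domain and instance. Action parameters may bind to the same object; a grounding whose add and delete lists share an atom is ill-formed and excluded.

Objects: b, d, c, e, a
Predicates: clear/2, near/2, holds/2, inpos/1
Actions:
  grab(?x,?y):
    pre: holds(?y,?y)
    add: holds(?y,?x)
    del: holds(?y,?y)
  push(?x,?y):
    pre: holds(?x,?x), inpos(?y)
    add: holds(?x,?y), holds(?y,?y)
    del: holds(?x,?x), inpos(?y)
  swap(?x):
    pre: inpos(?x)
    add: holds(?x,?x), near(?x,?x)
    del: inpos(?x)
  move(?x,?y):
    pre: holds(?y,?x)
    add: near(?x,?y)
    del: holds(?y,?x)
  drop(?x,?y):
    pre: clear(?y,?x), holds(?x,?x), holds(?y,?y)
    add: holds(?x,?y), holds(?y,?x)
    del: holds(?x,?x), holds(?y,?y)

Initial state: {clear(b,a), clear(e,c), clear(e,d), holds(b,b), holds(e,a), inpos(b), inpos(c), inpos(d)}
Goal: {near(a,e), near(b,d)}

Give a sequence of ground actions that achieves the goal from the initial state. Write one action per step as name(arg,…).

push(b,d); grab(b,d); move(b,d); move(a,e)

1. push(b,d)  →  {clear(b,a), clear(e,c), clear(e,d), holds(b,d), holds(d,d), holds(e,a), inpos(b), inpos(c)}
2. grab(b,d)  →  {clear(b,a), clear(e,c), clear(e,d), holds(b,d), holds(d,b), holds(e,a), inpos(b), inpos(c)}
3. move(b,d)  →  {clear(b,a), clear(e,c), clear(e,d), holds(b,d), holds(e,a), inpos(b), inpos(c), near(b,d)}
4. move(a,e)  →  {clear(b,a), clear(e,c), clear(e,d), holds(b,d), inpos(b), inpos(c), near(a,e), near(b,d)}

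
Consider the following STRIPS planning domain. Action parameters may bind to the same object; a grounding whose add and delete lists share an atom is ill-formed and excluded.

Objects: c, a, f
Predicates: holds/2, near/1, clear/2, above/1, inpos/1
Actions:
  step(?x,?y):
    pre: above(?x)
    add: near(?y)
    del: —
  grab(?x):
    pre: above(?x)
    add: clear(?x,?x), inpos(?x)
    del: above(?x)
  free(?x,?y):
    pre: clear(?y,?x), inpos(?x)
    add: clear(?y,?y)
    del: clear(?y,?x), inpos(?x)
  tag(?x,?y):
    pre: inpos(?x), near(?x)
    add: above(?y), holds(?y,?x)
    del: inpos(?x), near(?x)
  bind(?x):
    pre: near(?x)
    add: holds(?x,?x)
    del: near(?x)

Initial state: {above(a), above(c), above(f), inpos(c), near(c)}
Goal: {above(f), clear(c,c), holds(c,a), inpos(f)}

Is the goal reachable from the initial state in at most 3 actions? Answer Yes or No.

No

1. step(c,a)  →  {above(a), above(c), above(f), inpos(c), near(a), near(c)}
2. grab(c)  →  {above(a), above(f), clear(c,c), inpos(c), near(a), near(c)}
3. grab(a)  →  {above(f), clear(a,a), clear(c,c), inpos(a), inpos(c), near(a), near(c)}
4. grab(f)  →  {clear(a,a), clear(c,c), clear(f,f), inpos(a), inpos(c), inpos(f), near(a), near(c)}
5. tag(c,f)  →  {above(f), clear(a,a), clear(c,c), clear(f,f), holds(f,c), inpos(a), inpos(f), near(a)}
6. tag(a,c)  →  {above(c), above(f), clear(a,a), clear(c,c), clear(f,f), holds(c,a), holds(f,c), inpos(f)}
optimal plan length = 6; 6 > 3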